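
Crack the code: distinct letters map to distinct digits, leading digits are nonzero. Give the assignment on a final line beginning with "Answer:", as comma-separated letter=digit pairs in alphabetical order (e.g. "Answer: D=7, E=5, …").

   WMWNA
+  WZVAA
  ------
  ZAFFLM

Step 1. [Z] Z is the leading digit of a 6-digit sum of two 5-digit numbers; the final carry is exactly 1, so Z=1.
Step 2. [col 1: A + A ≡ M (mod 10)] several values work for A in column 1 (A + A ≡ M (mod 10), carry-in 0); try A=6 ⇒ A=6.
Step 3. [col 1: A + A ≡ M (mod 10)] in column 1 we have A+A≡M with carry-in 0; given A=6 and digits 1,6 already taken and all letters distinct, that pins M to 2 ⇒ M=2.
Step 4. [col 2: N + A ≡ L (mod 10)] no forcing yet in column 2 (carry-in 1); N=3 is free and consistent — try it, so N=3.
Step 5. [col 2: N + A ≡ L (mod 10)] from column 2 (N=3, A=6, carry-in 1, digits 1,2,3,6 already taken and all letters distinct): L must equal 0, so L=0.
Step 6. [col 3: W + V ≡ F (mod 10)] from column 3 (nothing yet, carry-in 1, digits 0,1,2,3,6 already taken and all letters distinct): F must equal 4, so F=4.
Step 7. [col 3: W + V ≡ F (mod 10)] several values work for W in column 3 (W + V ≡ F (mod 10), carry-in 1); try W=8 ⇒ W=8.
Step 8. [col 3: W + V ≡ F (mod 10)] from column 3 (W=8, F=4, carry-in 1, digits 0,1,2,3,4,6,8 already taken and all letters distinct): V must equal 5 ⇒ V=5.

Answer: A=6, F=4, L=0, M=2, N=3, V=5, W=8, Z=1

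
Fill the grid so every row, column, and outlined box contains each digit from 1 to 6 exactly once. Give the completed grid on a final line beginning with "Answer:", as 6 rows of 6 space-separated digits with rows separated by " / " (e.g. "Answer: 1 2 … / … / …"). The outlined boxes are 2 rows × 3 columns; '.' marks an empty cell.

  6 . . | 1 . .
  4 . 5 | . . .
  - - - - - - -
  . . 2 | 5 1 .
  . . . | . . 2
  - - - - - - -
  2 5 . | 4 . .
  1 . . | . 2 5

Step 1. [r1c3∈{3}] r1c3's peers cover all but 3, so r1c3=3.
Step 2. [r5c3∈{6}] r5c3 is down to just 6 ⇒ r5c3=6.
Step 3. [r3c1∈{3}] r3c1 is down to just 3, so r3c1=3.
Step 4. [r5c5∈{3}] only 3 remains possible at r5c5, so r5c5=3.
Step 5. [r2c4∈{2,3,6}] col 4 places 2 nowhere but r2c4, so r2c4=2.
Step 6. [r1c6∈{4}] r1c6 is down to just 4. So r1c6=4.
Step 7. [r3c2∈{4,6}] row 3 places 4 nowhere but r3c2 ⇒ r3c2=4.
Step 8. [r4c2∈{1,6}] across col 2, 6 lands solely at r4c2. So r4c2=6.
Step 9. [r2c6∈{3,6}] 3 has one home in row 2: r2c6. So r2c6=3.
Step 10. [r4c3∈{1}] nothing but 1 survives at r4c3. So r4c3=1.
Step 11. [r3c6∈{6}] r3c6 has the single candidate 6, so r3c6=6.
Step 12. [r4c4∈{3}] only 3 remains possible at r4c4 ⇒ r4c4=3.
Step 13. [r2c5∈{6}] nothing but 6 survives at r2c5 ⇒ r2c5=6.
Step 14. [r4c5∈{4}] r4c5's peers cover all but 4, so r4c5=4.
Step 15. [r4c1∈{5}] nothing but 5 survives at r4c1 ⇒ r4c1=5.
Step 16. [r1c5∈{5}] r1c5 is down to just 5, so r1c5=5.
Step 17. [r1c2∈{2}] r1c2 has the single candidate 2. So r1c2=2.
Step 18. [r5c6∈{1}] nothing but 1 survives at r5c6, so r5c6=1.
Step 19. [r6c4∈{6}] r6c4's peers cover all but 6 ⇒ r6c4=6.
Step 20. [r6c3∈{4}] r6c3's peers cover all but 4 ⇒ r6c3=4.
Step 21. [r2c2∈{1}] r2c2 has the single candidate 1 ⇒ r2c2=1.
Step 22. [r6c2∈{3}] only 3 remains possible at r6c2. So r6c2=3.

Answer: 6 2 3 1 5 4 / 4 1 5 2 6 3 / 3 4 2 5 1 6 / 5 6 1 3 4 2 / 2 5 6 4 3 1 / 1 3 4 6 2 5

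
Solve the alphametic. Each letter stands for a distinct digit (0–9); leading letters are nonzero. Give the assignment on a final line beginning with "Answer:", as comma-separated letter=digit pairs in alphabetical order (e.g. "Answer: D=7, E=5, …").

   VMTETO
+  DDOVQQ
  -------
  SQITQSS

Step 1. [col 1: O + Q ≡ S (mod 10)] no forcing yet in column 1 (carry-in 0); Q=2 is free and consistent — try it. So Q=2.
Step 2. [col 1: O + Q ≡ S (mod 10)] no forcing yet in column 1 (carry-in 0); S=1 is free and consistent — try it, so S=1.
Step 3. [col 1: O + Q ≡ S (mod 10)] from column 1 (Q=2, S=1, carry-in 0, digits 1,2 already taken and all letters distinct): O must equal 9. So O=9.
Step 4. [col 2: T + Q ≡ S (mod 10)] column 2 reads T+Q+carry(1)=S with Q=2, S=1; with digits 1,2,9 already taken and all letters distinct, the only value for T is 8, so T=8.
Step 5. [col 3: E + V ≡ Q (mod 10)] E=4 is one option consistent with column 3 (E + V ≡ Q (mod 10), carry-in 1) — take it ⇒ E=4.
Step 6. [col 3: E + V ≡ Q (mod 10)] in column 3 we have E+V≡Q with carry-in 1; given E=4, Q=2 and digits 1,2,4,8,9 already taken and all letters distinct, that pins V to 7, so V=7.
Step 7. [col 5: M + D ≡ I (mod 10)] I=6 is one option consistent with column 5 (M + D ≡ I (mod 10), carry-in 1) — take it. So I=6.
Step 8. [col 5: M + D ≡ I (mod 10)] column 5 (M + D ≡ I (mod 10), carry-in 1) doesn't pin D yet; pick D=5 and continue, so D=5.
Step 9. [col 5: M + D ≡ I (mod 10)] column 5 reads M+D+carry(1)=I with D=5, I=6; with digits 1,2,4,5,6,7,8,9 already taken and all letters distinct, the only value for M is 0. So M=0.

Answer: D=5, E=4, I=6, M=0, O=9, Q=2, S=1, T=8, V=7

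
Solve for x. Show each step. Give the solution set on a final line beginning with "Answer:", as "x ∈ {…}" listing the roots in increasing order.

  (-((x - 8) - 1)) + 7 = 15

Step 1. [(-((x - 8) - 1)) + 7 = 15] subtract 7: x sits inside (… + 7). So sub: -((x - 8) - 1) = 8.
Step 2. [-((x - 8) - 1) = 8] flip signs both sides. So neg: (x - 8) - 1 = -8.
Step 3. [(x - 8) - 1 = -8] -1 is outermost — add 1 both sides ⇒ sub: x - 8 = -7.
Step 4. [x - 8 = -7] peel the -8: add 8 from each side, so sub: x = 1.

Answer: x ∈ {1}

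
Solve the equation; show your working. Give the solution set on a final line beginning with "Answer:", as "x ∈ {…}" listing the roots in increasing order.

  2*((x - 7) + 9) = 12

Step 1. [2*((x - 7) + 9) = 12] 2 out front; divide by 2. So div: (x - 7) + 9 = 6.
Step 2. [(x - 7) + 9 = 6] subtract 9: x sits inside (… + 9) ⇒ sub: x - 7 = -3.
Step 3. [x - 7 = -3] peel the -7: add 7 from each side, so sub: x = 4.

Answer: x ∈ {4}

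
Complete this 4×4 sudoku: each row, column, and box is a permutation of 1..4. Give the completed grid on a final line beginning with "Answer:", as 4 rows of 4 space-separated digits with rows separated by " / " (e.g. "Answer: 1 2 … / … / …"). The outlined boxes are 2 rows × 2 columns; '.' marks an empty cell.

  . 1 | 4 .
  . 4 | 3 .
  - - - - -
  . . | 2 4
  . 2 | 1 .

Step 1. [r1c1∈{2,3}] in row 1, 3 fits only at r1c1 ⇒ r1c1=3.
Step 2. [r2c1∈{2}] r2c1 is down to just 2 ⇒ r2c1=2.
Step 3. [r3c1∈{1}] only 1 remains possible at r3c1, so r3c1=1.
Step 4. [r4c1∈{4}] r4c1 is down to just 4. So r4c1=4.
Step 5. [r4c4∈{3}] only 3 remains possible at r4c4. So r4c4=3.
Step 6. [r2c4∈{1}] only 1 remains possible at r2c4, so r2c4=1.
Step 7. [r1c4∈{2}] r1c4's peers cover all but 2 ⇒ r1c4=2.
Step 8. [r3c2∈{3}] r3c2's peers cover all but 3. So r3c2=3.

Answer: 3 1 4 2 / 2 4 3 1 / 1 3 2 4 / 4 2 1 3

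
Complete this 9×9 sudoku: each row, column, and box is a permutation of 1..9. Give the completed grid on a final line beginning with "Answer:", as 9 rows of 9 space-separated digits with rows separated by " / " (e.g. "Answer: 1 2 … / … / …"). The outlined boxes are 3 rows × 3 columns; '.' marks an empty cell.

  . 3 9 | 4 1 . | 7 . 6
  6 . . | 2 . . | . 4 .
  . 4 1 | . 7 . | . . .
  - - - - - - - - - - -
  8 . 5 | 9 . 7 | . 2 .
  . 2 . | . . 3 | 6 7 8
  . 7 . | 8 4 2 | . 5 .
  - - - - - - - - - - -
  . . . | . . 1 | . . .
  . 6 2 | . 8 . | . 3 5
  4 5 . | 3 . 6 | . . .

Step 1. [r7c2∈{8,9}] col 2 places 9 nowhere but r7c2. So r7c2=9.
Step 2. [r1c8∈{8}] only 8 remains possible at r1c8. So r1c8=8.
Step 3. [r3c8∈{9}] r3c8's peers cover all but 9, so r3c8=9.
Step 4. [r1c6∈{5}] r1c6 is down to just 5, so r1c6=5.
Step 5. [r4c2∈{1}] r4c2's peers cover all but 1, so r4c2=1.
Step 6. [r9c8∈{1}] r9c8 has the single candidate 1, so r9c8=1.
Step 7. [r2c7∈{1,3,5}] across row 2, 5 lands solely at r2c7 ⇒ r2c7=5.
Step 8. [r6c7∈{1,3,9}] r6c7 is the only open cell in col 7 admitting 1. So r6c7=1.
Step 9. [r2c3∈{7,8}] row 2 places 7 nowhere but r2c3. So r2c3=7.
Step 10. [r6c9∈{3,9}] r6c9 is the only open cell in box 6 admitting 9. So r6c9=9.
Step 11. [r2c5∈{3,9}] r2c5 is the only open cell in col 5 admitting 3 ⇒ r2c5=3.
Step 12. [r9c5∈{2,9}] in col 5, 9 fits only at r9c5, so r9c5=9.
Step 13. [r7c5∈{2,5}] 2 has one home in col 5: r7c5, so r7c5=2.
Step 14. [r6c1∈{3}] only 3 remains possible at r6c1, so r6c1=3.
Step 15. [r7c1∈{7}] only 7 remains possible at r7c1, so r7c1=7.
Step 16. [r7c9∈{4}] r7c9 is down to just 4, so r7c9=4.
Step 17. [r9c3∈{8}] nothing but 8 survives at r9c3 ⇒ r9c3=8.
Step 18. [r4c9∈{3}] only 3 remains possible at r4c9. So r4c9=3.
Step 19. [r3c9∈{2}] only 2 remains possible at r3c9 ⇒ r3c9=2.
Step 20. [r5c5∈{5}] only 5 remains possible at r5c5 ⇒ r5c5=5.
Step 21. [r2c6∈{8,9}] in row 2, 9 fits only at r2c6. So r2c6=9.
Step 22. [r9c9∈{7}] r9c9's peers cover all but 7 ⇒ r9c9=7.
Step 23. [r7c7∈{8}] r7c7's peers cover all but 8, so r7c7=8.
Step 24. [r8c1∈{1}] r8c1 has the single candidate 1, so r8c1=1.
Step 25. [r9c7∈{2}] only 2 remains possible at r9c7, so r9c7=2.
Step 26. [r4c7∈{4}] r4c7 is down to just 4. So r4c7=4.
Step 27. [r1c1∈{2}] r1c1's peers cover all but 2, so r1c1=2.
Step 28. [r3c6∈{8}] nothing but 8 survives at r3c6. So r3c6=8.
Step 29. [r8c7∈{9}] only 9 remains possible at r8c7, so r8c7=9.
Step 30. [r8c6∈{4}] r8c6 is down to just 4 ⇒ r8c6=4.
Step 31. [r2c2∈{8}] r2c2 has the single candidate 8. So r2c2=8.
Step 32. [r5c3∈{4}] only 4 remains possible at r5c3. So r5c3=4.
Step 33. [r3c4∈{6}] r3c4 has the single candidate 6, so r3c4=6.
Step 34. [r7c4∈{5}] r7c4 has the single candidate 5 ⇒ r7c4=5.
Step 35. [r4c5∈{6}] r4c5's peers cover all but 6 ⇒ r4c5=6.
Step 36. [r8c4∈{7}] r8c4 has the single candidate 7, so r8c4=7.
Step 37. [r3c7∈{3}] nothing but 3 survives at r3c7, so r3c7=3.
Step 38. [r6c3∈{6}] r6c3 has the single candidate 6. So r6c3=6.
Step 39. [r5c1∈{9}] r5c1 has the single candidate 9, so r5c1=9.
Step 40. [r3c1∈{5}] nothing but 5 survives at r3c1 ⇒ r3c1=5.
Step 41. [r7c8∈{6}] r7c8 has the single candidate 6. So r7c8=6.
Step 42. [r5c4∈{1}] nothing but 1 survives at r5c4. So r5c4=1.
Step 43. [r7c3∈{3}] r7c3's peers cover all but 3 ⇒ r7c3=3.
Step 44. [r2c9∈{1}] r2c9 has the single candidate 1. So r2c9=1.

Answer: 2 3 9 4 1 5 7 8 6 / 6 8 7 2 3 9 5 4 1 / 5 4 1 6 7 8 3 9 2 / 8 1 5 9 6 7 4 2 3 / 9 2 4 1 5 3 6 7 8 / 3 7 6 8 4 2 1 5 9 / 7 9 3 5 2 1 8 6 4 / 1 6 2 7 8 4 9 3 5 / 4 5 8 3 9 6 2 1 7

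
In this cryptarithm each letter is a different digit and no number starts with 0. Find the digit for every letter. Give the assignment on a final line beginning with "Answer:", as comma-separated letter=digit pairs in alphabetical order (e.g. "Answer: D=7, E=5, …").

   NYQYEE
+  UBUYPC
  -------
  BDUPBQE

Step 1. [col 1: E + C ≡ E (mod 10)] column 1: given nothing yet, carry-in 0, and all letters distinct, none taken yet, E+C≡E (mod 10) forces C=0 ⇒ C=0.
Step 2. [B] adding two 6-digit numbers gives at most 6+1 digits, and here it does — B is that final carry and must be 1. So B=1.
Step 3. [col 1: E + C ≡ E (mod 10)] column 1 (E + C ≡ E (mod 10), carry-in 0) doesn't pin E yet; pick E=3 and continue ⇒ E=3.
Step 4. [col 2: E + P ≡ Q (mod 10)] column 2 (E + P ≡ Q (mod 10), carry-in 0) doesn't pin Q yet; pick Q=2 and continue ⇒ Q=2.
Step 5. [col 2: E + P ≡ Q (mod 10)] column 2: given E=3, Q=2, carry-in 0, and digits 0,1,2,3 already taken and all letters distinct, E+P≡Q (mod 10) forces P=9, so P=9.
Step 6. [col 3: Y + Y ≡ B (mod 10)] from column 3 (B=1, carry-in 1, digits 0,1,2,3,9 already taken and all letters distinct): Y must equal 5 ⇒ Y=5.
Step 7. [col 4: Q + U ≡ P (mod 10)] in column 4 we have Q+U≡P with carry-in 1; given Q=2, P=9 and digits 0,1,2,3,5,9 already taken and all letters distinct, that pins U to 6. So U=6.
Step 8. [col 6: N + U ≡ D (mod 10)] in column 6 we have N+U≡D with carry-in 0; given U=6 and digits 0,1,2,3,5,6,9 already taken and all letters distinct, that pins D to 4. So D=4.
Step 9. [col 6: N + U ≡ D (mod 10)] in column 6 we have N+U≡D with carry-in 0; given U=6, D=4 and digits 0,1,2,3,4,5,6,9 already taken and all letters distinct, that pins N to 8 ⇒ N=8.

Answer: B=1, C=0, D=4, E=3, N=8, P=9, Q=2, U=6, Y=5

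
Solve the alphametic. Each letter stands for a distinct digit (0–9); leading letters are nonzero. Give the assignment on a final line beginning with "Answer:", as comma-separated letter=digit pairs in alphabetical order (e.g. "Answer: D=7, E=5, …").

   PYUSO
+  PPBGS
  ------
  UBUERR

Step 1. [U] the sum has 6 digits but both addends have 5; that extra leading digit U is the final carry, namely 1. So U=1.
Step 2. [col 1: O + S ≡ R (mod 10)] no forcing yet in column 1 (carry-in 0); O=6 is free and consistent — try it, so O=6.
Step 3. [col 1: O + S ≡ R (mod 10)] column 1 (O + S ≡ R (mod 10), carry-in 0) doesn't pin S yet; pick S=4 and continue. So S=4.
Step 4. [col 1: O + S ≡ R (mod 10)] column 1: given O=6, S=4, carry-in 0, and digits 1,4,6 already taken and all letters distinct, O+S≡R (mod 10) forces R=0, so R=0.
Step 5. [col 2: S + G ≡ R (mod 10)] column 2: given S=4, R=0, carry-in 1, and digits 0,1,4,6 already taken and all letters distinct, S+G≡R (mod 10) forces G=5 ⇒ G=5.
Step 6. [col 3: U + B ≡ E (mod 10)] in column 3 we have U+B≡E with carry-in 1; given U=1 and digits 0,1,4,5,6 already taken and all letters distinct, that pins E to 9. So E=9.
Step 7. [col 3: U + B ≡ E (mod 10)] column 3: given U=1, E=9, carry-in 1, and digits 0,1,4,5,6,9 already taken and all letters distinct, U+B≡E (mod 10) forces B=7, so B=7.
Step 8. [col 4: Y + P ≡ U (mod 10)] several values work for Y in column 4 (Y + P ≡ U (mod 10), carry-in 0); try Y=3, so Y=3.
Step 9. [col 4: Y + P ≡ U (mod 10)] column 4 reads Y+P+carry(0)=U with Y=3, U=1; with digits 0,1,3,4,5,6,7,9 already taken and all letters distinct, the only value for P is 8, so P=8.

Answer: B=7, E=9, G=5, O=6, P=8, R=0, S=4, U=1, Y=3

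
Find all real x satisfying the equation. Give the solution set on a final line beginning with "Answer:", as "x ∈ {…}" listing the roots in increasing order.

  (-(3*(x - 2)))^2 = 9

Step 1. [(-(3*(x - 2)))^2 = 9] LHS squared, RHS 9 ≥ 0: apply √ (±) ⇒ sqrt: -(3*(x - 2)) = 3 or -3.
Step 2. [-(3*(x - 2)) = 3 or -3] LHS negated; negate both sides ⇒ neg: 3*(x - 2) = -3 or 3.
Step 3. [3*(x - 2) = -3 or 3] 3·(inner) — divide through by 3 ⇒ div: x - 2 = -1 or 1.
Step 4. [x - 2 = -1 or 1] 2 comes off first (add 2) ⇒ sub: x = 1 or 3.

Answer: x ∈ {1, 3}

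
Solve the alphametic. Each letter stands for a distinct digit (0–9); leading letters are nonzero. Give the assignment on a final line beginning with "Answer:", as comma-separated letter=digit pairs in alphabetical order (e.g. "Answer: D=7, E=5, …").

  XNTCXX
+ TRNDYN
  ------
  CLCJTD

Step 1. [col 1: X + N ≡ D (mod 10)] several values work for N in column 1 (X + N ≡ D (mod 10), carry-in 0); try N=2. So N=2.
Step 2. [col 1: X + N ≡ D (mod 10)] no forcing yet in column 1 (carry-in 0); X=3 is free and consistent — try it. So X=3.
Step 3. [col 1: X + N ≡ D (mod 10)] in column 1 we have X+N≡D with carry-in 0; given X=3, N=2 and digits 2,3 already taken and all letters distinct, that pins D to 5. So D=5.
Step 4. [col 2: X + Y ≡ T (mod 10)] no forcing yet in column 2 (carry-in 0); T=1 is free and consistent — try it. So T=1.
Step 5. [col 2: X + Y ≡ T (mod 10)] column 2 reads X+Y+carry(0)=T with X=3, T=1; with digits 1,2,3,5 already taken and all letters distinct, the only value for Y is 8. So Y=8.
Step 6. [col 3: C + D ≡ J (mod 10)] several values work for J in column 3 (C + D ≡ J (mod 10), carry-in 1); try J=0. So J=0.
Step 7. [col 3: C + D ≡ J (mod 10)] in column 3 we have C+D≡J with carry-in 1; given D=5, J=0 and digits 0,1,2,3,5,8 already taken and all letters distinct, that pins C to 4. So C=4.
Step 8. [col 5: N + R ≡ L (mod 10)] in column 5 we have N+R≡L with carry-in 0; given N=2 and digits 0,1,2,3,4,5,8 already taken and all letters distinct, that pins R to 7, so R=7.
Step 9. [col 5: N + R ≡ L (mod 10)] in column 5 we have N+R≡L with carry-in 0; given N=2, R=7 and digits 0,1,2,3,4,5,7,8 already taken and all letters distinct, that pins L to 9 ⇒ L=9.

Answer: C=4, D=5, J=0, L=9, N=2, R=7, T=1, X=3, Y=8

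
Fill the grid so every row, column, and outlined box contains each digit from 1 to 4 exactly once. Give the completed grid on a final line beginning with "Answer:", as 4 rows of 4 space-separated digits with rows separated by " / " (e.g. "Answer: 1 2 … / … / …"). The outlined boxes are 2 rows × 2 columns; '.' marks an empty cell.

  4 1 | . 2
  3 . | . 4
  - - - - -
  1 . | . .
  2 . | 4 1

Step 1. [r3c4∈{3}] r3c4 has the single candidate 3, so r3c4=3.
Step 2. [r3c2∈{4}] r3c2 has the single candidate 4, so r3c2=4.
Step 3. [r1c3∈{3}] only 3 remains possible at r1c3 ⇒ r1c3=3.
Step 4. [r2c2∈{2}] r2c2's peers cover all but 2, so r2c2=2.
Step 5. [r3c3∈{2}] only 2 remains possible at r3c3 ⇒ r3c3=2.
Step 6. [r2c3∈{1}] r2c3's peers cover all but 1, so r2c3=1.
Step 7. [r4c2∈{3}] only 3 remains possible at r4c2. So r4c2=3.

Answer: 4 1 3 2 / 3 2 1 4 / 1 4 2 3 / 2 3 4 1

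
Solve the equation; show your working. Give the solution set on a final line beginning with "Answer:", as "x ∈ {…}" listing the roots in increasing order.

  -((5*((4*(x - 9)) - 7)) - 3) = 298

Step 1. [-((5*((4*(x - 9)) - 7)) - 3) = 298] leading − — multiply by −1. So neg: (5*((4*(x - 9)) - 7)) - 3 = -298.
Step 2. [(5*((4*(x - 9)) - 7)) - 3 = -298] the outer -3 inverts by adding 3. So sub: 5*((4*(x - 9)) - 7) = -295.
Step 3. [5*((4*(x - 9)) - 7) = -295] 5·(inner) — divide through by 5 ⇒ div: (4*(x - 9)) - 7 = -59.
Step 4. [(4*(x - 9)) - 7 = -59] 7 comes off first (add 7), so sub: 4*(x - 9) = -52.
Step 5. [4*(x - 9) = -52] divide by the outer 4, so div: x - 9 = -13.
Step 6. [x - 9 = -13] 9 comes off first (add 9), so sub: x = -4.

Answer: x ∈ {-4}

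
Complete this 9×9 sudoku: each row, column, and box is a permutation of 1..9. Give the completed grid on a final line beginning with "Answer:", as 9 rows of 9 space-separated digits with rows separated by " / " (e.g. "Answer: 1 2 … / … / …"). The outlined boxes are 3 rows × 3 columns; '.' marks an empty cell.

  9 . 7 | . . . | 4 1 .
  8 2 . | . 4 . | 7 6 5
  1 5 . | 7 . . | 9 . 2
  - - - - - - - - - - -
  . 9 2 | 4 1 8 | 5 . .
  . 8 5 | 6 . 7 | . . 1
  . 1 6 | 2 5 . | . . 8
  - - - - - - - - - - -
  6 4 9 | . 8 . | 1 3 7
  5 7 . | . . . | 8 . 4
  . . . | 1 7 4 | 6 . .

Step 1. [r2c3∈{3}] nothing but 3 survives at r2c3, so r2c3=3.
Step 2. [r1c9∈{3}] r1c9's peers cover all but 3. So r1c9=3.
Step 3. [r7c6∈{2,5}] across row 7, 2 lands solely at r7c6 ⇒ r7c6=2.
Step 4. [r4c1∈{3,7}] across row 4, 3 lands solely at r4c1 ⇒ r4c1=3.
Step 5. [r8c4∈{3,9}] across col 4, 3 lands solely at r8c4 ⇒ r8c4=3.
Step 6. [r8c8∈{2,9}] across row 8, 2 lands solely at r8c8. So r8c8=2.
Step 7. [r1c2∈{6}] r1c2's peers cover all but 6 ⇒ r1c2=6.
Step 8. [r6c1∈{4,7}] r6c1 is the only open cell in col 1 admitting 7 ⇒ r6c1=7.
Step 9. [r6c8∈{4,9}] 4 has one home in row 6: r6c8 ⇒ r6c8=4.
Step 10. [r6c6∈{3,9}] r6c6 is the only open cell in row 6 admitting 9, so r6c6=9.
Step 11. [r5c5∈{3}] r5c5 has the single candidate 3 ⇒ r5c5=3.
Step 12. [r8c6∈{6}] only 6 remains possible at r8c6, so r8c6=6.
Step 13. [r1c4∈{5,8}] in row 1, 8 fits only at r1c4. So r1c4=8.
Step 14. [r9c9∈{9}] r9c9's peers cover all but 9 ⇒ r9c9=9.
Step 15. [r2c6∈{1}] only 1 remains possible at r2c6 ⇒ r2c6=1.
Step 16. [r9c2∈{3}] r9c2 has the single candidate 3 ⇒ r9c2=3.
Step 17. [r9c3∈{8}] only 8 remains possible at r9c3 ⇒ r9c3=8.
Step 18. [r4c9∈{6}] nothing but 6 survives at r4c9 ⇒ r4c9=6.
Step 19. [r3c8∈{8}] r3c8 has the single candidate 8 ⇒ r3c8=8.
Step 20. [r7c4∈{5}] nothing but 5 survives at r7c4 ⇒ r7c4=5.
Step 21. [r5c8∈{9}] r5c8 has the single candidate 9 ⇒ r5c8=9.
Step 22. [r5c1∈{4}] r5c1's peers cover all but 4, so r5c1=4.
Step 23. [r8c5∈{9}] only 9 remains possible at r8c5 ⇒ r8c5=9.
Step 24. [r3c6∈{3}] r3c6 has the single candidate 3 ⇒ r3c6=3.
Step 25. [r3c5∈{6}] nothing but 6 survives at r3c5, so r3c5=6.
Step 26. [r8c3∈{1}] r8c3 has the single candidate 1. So r8c3=1.
Step 27. [r6c7∈{3}] r6c7's peers cover all but 3. So r6c7=3.
Step 28. [r9c8∈{5}] r9c8's peers cover all but 5. So r9c8=5.
Step 29. [r3c3∈{4}] only 4 remains possible at r3c3, so r3c3=4.
Step 30. [r2c4∈{9}] r2c4's peers cover all but 9. So r2c4=9.
Step 31. [r1c6∈{5}] r1c6 has the single candidate 5, so r1c6=5.
Step 32. [r9c1∈{2}] nothing but 2 survives at r9c1. So r9c1=2.
Step 33. [r1c5∈{2}] r1c5's peers cover all but 2 ⇒ r1c5=2.
Step 34. [r5c7∈{2}] r5c7 has the single candidate 2 ⇒ r5c7=2.
Step 35. [r4c8∈{7}] nothing but 7 survives at r4c8. So r4c8=7.

Answer: 9 6 7 8 2 5 4 1 3 / 8 2 3 9 4 1 7 6 5 / 1 5 4 7 6 3 9 8 2 / 3 9 2 4 1 8 5 7 6 / 4 8 5 6 3 7 2 9 1 / 7 1 6 2 5 9 3 4 8 / 6 4 9 5 8 2 1 3 7 / 5 7 1 3 9 6 8 2 4 / 2 3 8 1 7 4 6 5 9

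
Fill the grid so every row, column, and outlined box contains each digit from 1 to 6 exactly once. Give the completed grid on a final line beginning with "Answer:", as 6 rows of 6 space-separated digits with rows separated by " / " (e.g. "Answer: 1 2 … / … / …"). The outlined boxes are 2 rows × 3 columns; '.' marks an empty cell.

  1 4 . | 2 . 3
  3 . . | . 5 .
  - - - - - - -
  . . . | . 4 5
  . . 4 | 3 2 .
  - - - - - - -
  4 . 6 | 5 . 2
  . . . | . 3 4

Step 1. [r2c2∈{2,6}] across box 1, 6 lands solely at r2c2. So r2c2=6.
Step 2. [r4c6∈{1,6}] across col 6, 6 lands solely at r4c6 ⇒ r4c6=6.
Step 3. [r4c2∈{1,5}] r4c2 is the only open cell in row 4 admitting 1 ⇒ r4c2=1.
Step 4. [r6c3∈{1,2,5}] in col 3, 1 fits only at r6c3. So r6c3=1.
Step 5. [r3c3∈{2,3}] in col 3, 3 fits only at r3c3 ⇒ r3c3=3.
Step 6. [r6c2∈{2,5}] 5 has one home in col 2: r6c2, so r6c2=5.
Step 7. [r2c6∈{1}] r2c6's peers cover all but 1, so r2c6=1.
Step 8. [r3c1∈{2,6}] in row 3, 6 fits only at r3c1. So r3c1=6.
Step 9. [r6c4∈{6}] only 6 remains possible at r6c4. So r6c4=6.
Step 10. [r4c1∈{5}] nothing but 5 survives at r4c1 ⇒ r4c1=5.
Step 11. [r1c5∈{6}] only 6 remains possible at r1c5. So r1c5=6.
Step 12. [r5c2∈{3}] r5c2 has the single candidate 3. So r5c2=3.
Step 13. [r2c3∈{2}] r2c3 has the single candidate 2 ⇒ r2c3=2.
Step 14. [r3c4∈{1}] only 1 remains possible at r3c4 ⇒ r3c4=1.
Step 15. [r6c1∈{2}] r6c1 is down to just 2, so r6c1=2.
Step 16. [r2c4∈{4}] only 4 remains possible at r2c4 ⇒ r2c4=4.
Step 17. [r5c5∈{1}] only 1 remains possible at r5c5 ⇒ r5c5=1.
Step 18. [r1c3∈{5}] r1c3's peers cover all but 5 ⇒ r1c3=5.
Step 19. [r3c2∈{2}] nothing but 2 survives at r3c2 ⇒ r3c2=2.

Answer: 1 4 5 2 6 3 / 3 6 2 4 5 1 / 6 2 3 1 4 5 / 5 1 4 3 2 6 / 4 3 6 5 1 2 / 2 5 1 6 3 4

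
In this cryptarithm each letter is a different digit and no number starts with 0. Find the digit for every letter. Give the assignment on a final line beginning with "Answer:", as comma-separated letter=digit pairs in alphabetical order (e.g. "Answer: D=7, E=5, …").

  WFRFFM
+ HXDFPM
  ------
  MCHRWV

Step 1. [col 1: M + M ≡ V (mod 10)] no forcing yet in column 1 (carry-in 0); M=8 is free and consistent — try it, so M=8.
Step 2. [col 1: M + M ≡ V (mod 10)] column 1: given M=8, carry-in 0, and digits 8 already taken and all letters distinct, M+M≡V (mod 10) forces V=6 ⇒ V=6.
Step 3. [col 2: F + P ≡ W (mod 10)] P=0 is one option consistent with column 2 (F + P ≡ W (mod 10), carry-in 1) — take it. So P=0.
Step 4. [col 2: F + P ≡ W (mod 10)] no forcing yet in column 2 (carry-in 1); F=2 is free and consistent — try it. So F=2.
Step 5. [col 2: F + P ≡ W (mod 10)] from column 2 (F=2, P=0, carry-in 1, digits 0,2,6,8 already taken and all letters distinct): W must equal 3, so W=3.
Step 6. [col 3: F + F ≡ R (mod 10)] from column 3 (F=2, carry-in 0, digits 0,2,3,6,8 already taken and all letters distinct): R must equal 4, so R=4.
Step 7. [col 4: R + D ≡ H (mod 10)] several values work for D in column 4 (R + D ≡ H (mod 10), carry-in 0); try D=1. So D=1.
Step 8. [col 4: R + D ≡ H (mod 10)] column 4: given R=4, D=1, carry-in 0, and digits 0,1,2,3,4,6,8 already taken and all letters distinct, R+D≡H (mod 10) forces H=5, so H=5.
Step 9. [col 5: F + X ≡ C (mod 10)] column 5 reads F+X+carry(0)=C with F=2; with digits 0,1,2,3,4,5,6,8 already taken and all letters distinct, the only value for X is 7 ⇒ X=7.
Step 10. [col 5: F + X ≡ C (mod 10)] in column 5 we have F+X≡C with carry-in 0; given F=2, X=7 and digits 0,1,2,3,4,5,6,7,8 already taken and all letters distinct, that pins C to 9 ⇒ C=9.

Answer: C=9, D=1, F=2, H=5, M=8, P=0, R=4, V=6, W=3, X=7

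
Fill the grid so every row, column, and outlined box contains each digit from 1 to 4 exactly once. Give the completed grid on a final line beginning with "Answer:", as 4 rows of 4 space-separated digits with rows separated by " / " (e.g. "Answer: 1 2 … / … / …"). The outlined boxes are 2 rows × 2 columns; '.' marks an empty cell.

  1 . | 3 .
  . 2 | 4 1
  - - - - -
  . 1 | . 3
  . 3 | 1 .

Step 1. [r3c3∈{2}] nothing but 2 survives at r3c3. So r3c3=2.
Step 2. [r4c4∈{4}] nothing but 4 survives at r4c4 ⇒ r4c4=4.
Step 3. [r3c1∈{4}] r3c1's peers cover all but 4, so r3c1=4.
Step 4. [r4c1∈{2}] r4c1 has the single candidate 2, so r4c1=2.
Step 5. [r1c4∈{2}] r1c4's peers cover all but 2, so r1c4=2.
Step 6. [r1c2∈{4}] only 4 remains possible at r1c2. So r1c2=4.
Step 7. [r2c1∈{3}] nothing but 3 survives at r2c1 ⇒ r2c1=3.

Answer: 1 4 3 2 / 3 2 4 1 / 4 1 2 3 / 2 3 1 4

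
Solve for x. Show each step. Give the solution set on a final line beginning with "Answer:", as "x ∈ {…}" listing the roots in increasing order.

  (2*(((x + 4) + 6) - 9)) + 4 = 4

Step 1. [(2*(((x + 4) + 6) - 9)) + 4 = 4] the outer +4 inverts by subtracting 4 ⇒ sub: 2*(((x + 4) + 6) - 9) = 0.
Step 2. [2*(((x + 4) + 6) - 9) = 0] 2·(inner) — divide through by 2, so div: ((x + 4) + 6) - 9 = 0.
Step 3. [((x + 4) + 6) - 9 = 0] the outer -9 inverts by adding 9. So sub: (x + 4) + 6 = 9.
Step 4. [(x + 4) + 6 = 9] subtract 6: x sits inside (… + 6). So sub: x + 4 = 3.
Step 5. [x + 4 = 3] 4 comes off first (subtract 4). So sub: x = -1.

Answer: x ∈ {-1}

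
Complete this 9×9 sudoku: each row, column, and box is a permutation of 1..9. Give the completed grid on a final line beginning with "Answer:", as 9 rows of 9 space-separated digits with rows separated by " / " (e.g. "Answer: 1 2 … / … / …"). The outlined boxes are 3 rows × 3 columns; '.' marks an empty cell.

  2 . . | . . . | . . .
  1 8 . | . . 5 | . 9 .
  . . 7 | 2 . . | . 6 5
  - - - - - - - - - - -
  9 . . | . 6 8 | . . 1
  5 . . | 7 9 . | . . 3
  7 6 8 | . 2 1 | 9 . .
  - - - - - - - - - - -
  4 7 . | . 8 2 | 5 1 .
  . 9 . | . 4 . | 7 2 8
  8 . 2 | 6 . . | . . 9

Step 1. [r8c6∈{3}] r8c6 has the single candidate 3, so r8c6=3.
Step 2. [r6c9∈{4}] r6c9 has the single candidate 4 ⇒ r6c9=4.
Step 3. [r3c7∈{1,3,4,8}] across row 3, 8 lands solely at r3c7. So r3c7=8.
Step 4. [r1c3∈{3,4,5,6,9}] r1c3 is the only open cell in col 3 admitting 9 ⇒ r1c3=9.
Step 5. [r5c6∈{4}] r5c6's peers cover all but 4. So r5c6=4.
Step 6. [r3c2∈{3,4}] 4 has one home in row 3: r3c2, so r3c2=4.
Step 7. [r6c4∈{3,5}] across row 6, 3 lands solely at r6c4. So r6c4=3.
Step 8. [r7c3∈{3,6}] row 7 places 3 nowhere but r7c3 ⇒ r7c3=3.
Step 9. [r1c9∈{7}] r1c9's peers cover all but 7 ⇒ r1c9=7.
Step 10. [r3c5∈{1,3}] row 3 places 1 nowhere but r3c5, so r3c5=1.
Step 11. [r1c5∈{3}] r1c5 has the single candidate 3, so r1c5=3.
Step 12. [r1c8∈{4}] r1c8 is down to just 4 ⇒ r1c8=4.
Step 13. [r8c3∈{1,5,6}] in col 3, 5 fits only at r8c3, so r8c3=5.
Step 14. [r4c7∈{2}] r4c7's peers cover all but 2. So r4c7=2.
Step 15. [r5c2∈{1,2}] 2 has one home in row 5: r5c2. So r5c2=2.
Step 16. [r4c4∈{5}] r4c4 has the single candidate 5 ⇒ r4c4=5.
Step 17. [r9c8∈{3}] nothing but 3 survives at r9c8, so r9c8=3.
Step 18. [r9c5∈{5,7}] 5 has one home in row 9: r9c5, so r9c5=5.
Step 19. [r7c9∈{6}] r7c9's peers cover all but 6, so r7c9=6.
Step 20. [r6c8∈{5}] r6c8 has the single candidate 5. So r6c8=5.
Step 21. [r2c4∈{4}] r2c4's peers cover all but 4, so r2c4=4.
Step 22. [r9c6∈{7}] r9c6 has the single candidate 7 ⇒ r9c6=7.
Step 23. [r4c2∈{3}] only 3 remains possible at r4c2 ⇒ r4c2=3.
Step 24. [r2c3∈{6}] only 6 remains possible at r2c3. So r2c3=6.
Step 25. [r8c1∈{6}] only 6 remains possible at r8c1, so r8c1=6.
Step 26. [r8c4∈{1}] r8c4's peers cover all but 1. So r8c4=1.
Step 27. [r2c9∈{2}] r2c9 is down to just 2, so r2c9=2.
Step 28. [r7c4∈{9}] r7c4 has the single candidate 9. So r7c4=9.
Step 29. [r5c7∈{6}] nothing but 6 survives at r5c7, so r5c7=6.
Step 30. [r3c1∈{3}] only 3 remains possible at r3c1, so r3c1=3.
Step 31. [r4c8∈{7}] r4c8 is down to just 7, so r4c8=7.
Step 32. [r5c3∈{1}] nothing but 1 survives at r5c3 ⇒ r5c3=1.
Step 33. [r4c3∈{4}] only 4 remains possible at r4c3, so r4c3=4.
Step 34. [r1c6∈{6}] r1c6 has the single candidate 6 ⇒ r1c6=6.
Step 35. [r2c5∈{7}] only 7 remains possible at r2c5. So r2c5=7.
Step 36. [r9c2∈{1}] r9c2 has the single candidate 1 ⇒ r9c2=1.
Step 37. [r3c6∈{9}] r3c6 has the single candidate 9. So r3c6=9.
Step 38. [r1c4∈{8}] r1c4's peers cover all but 8, so r1c4=8.
Step 39. [r1c2∈{5}] r1c2 is down to just 5 ⇒ r1c2=5.
Step 40. [r1c7∈{1}] nothing but 1 survives at r1c7. So r1c7=1.
Step 41. [r9c7∈{4}] only 4 remains possible at r9c7, so r9c7=4.
Step 42. [r2c7∈{3}] nothing but 3 survives at r2c7 ⇒ r2c7=3.
Step 43. [r5c8∈{8}] r5c8 is down to just 8. So r5c8=8.

Answer: 2 5 9 8 3 6 1 4 7 / 1 8 6 4 7 5 3 9 2 / 3 4 7 2 1 9 8 6 5 / 9 3 4 5 6 8 2 7 1 / 5 2 1 7 9 4 6 8 3 / 7 6 8 3 2 1 9 5 4 / 4 7 3 9 8 2 5 1 6 / 6 9 5 1 4 3 7 2 8 / 8 1 2 6 5 7 4 3 9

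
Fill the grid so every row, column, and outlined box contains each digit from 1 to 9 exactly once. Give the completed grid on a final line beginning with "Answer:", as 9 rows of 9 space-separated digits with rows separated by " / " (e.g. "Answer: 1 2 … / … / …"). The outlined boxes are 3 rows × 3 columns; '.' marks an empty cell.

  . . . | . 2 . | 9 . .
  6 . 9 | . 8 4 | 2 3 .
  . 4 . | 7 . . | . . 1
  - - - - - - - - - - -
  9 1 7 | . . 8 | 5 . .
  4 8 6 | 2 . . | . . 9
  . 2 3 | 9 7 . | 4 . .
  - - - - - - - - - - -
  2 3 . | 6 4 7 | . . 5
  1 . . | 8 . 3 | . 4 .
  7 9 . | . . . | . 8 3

Step 1. [r8c3∈{5}] nothing but 5 survives at r8c3 ⇒ r8c3=5.
Step 2. [r2c4∈{1,5}] row 2 places 1 nowhere but r2c4, so r2c4=1.
Step 3. [r3c7∈{6,8}] in col 7, 8 fits only at r3c7, so r3c7=8.
Step 4. [r2c9∈{7}] r2c9's peers cover all but 7, so r2c9=7.
Step 5. [r1c1∈{3,5,8}] 8 has one home in col 1: r1c1 ⇒ r1c1=8.
Step 6. [r3c6∈{5,6,9}] 9 has one home in col 6: r3c6. So r3c6=9.
Step 7. [r1c4∈{3,5}] row 1 places 3 nowhere but r1c4 ⇒ r1c4=3.
Step 8. [r9c7∈{1,6}] row 9 places 6 nowhere but r9c7 ⇒ r9c7=6.
Step 9. [r5c7∈{1,3,7}] r5c7 is the only open cell in col 7 admitting 3 ⇒ r5c7=3.
Step 10. [r4c8∈{2,6}] 2 has one home in col 8: r4c8. So r4c8=2.
Step 11. [r4c9∈{6}] nothing but 6 survives at r4c9 ⇒ r4c9=6.
Step 12. [r3c5∈{5,6}] col 5 places 6 nowhere but r3c5. So r3c5=6.
Step 13. [r1c6∈{5}] r1c6's peers cover all but 5 ⇒ r1c6=5.
Step 14. [r5c6∈{1}] r5c6 has the single candidate 1 ⇒ r5c6=1.
Step 15. [r9c4∈{5}] nothing but 5 survives at r9c4 ⇒ r9c4=5.
Step 16. [r2c2∈{5}] nothing but 5 survives at r2c2 ⇒ r2c2=5.
Step 17. [r7c8∈{1,9}] row 7 places 9 nowhere but r7c8. So r7c8=9.
Step 18. [r1c3∈{1}] r1c3 has the single candidate 1, so r1c3=1.
Step 19. [r3c3∈{2}] r3c3 is down to just 2, so r3c3=2.
Step 20. [r8c2∈{6}] r8c2 has the single candidate 6 ⇒ r8c2=6.
Step 21. [r6c1∈{5}] only 5 remains possible at r6c1 ⇒ r6c1=5.
Step 22. [r9c5∈{1}] only 1 remains possible at r9c5, so r9c5=1.
Step 23. [r1c2∈{7}] nothing but 7 survives at r1c2 ⇒ r1c2=7.
Step 24. [r8c5∈{9}] nothing but 9 survives at r8c5, so r8c5=9.
Step 25. [r1c9∈{4}] r1c9 has the single candidate 4 ⇒ r1c9=4.
Step 26. [r6c8∈{1}] r6c8's peers cover all but 1, so r6c8=1.
Step 27. [r8c7∈{7}] r8c7 has the single candidate 7. So r8c7=7.
Step 28. [r5c8∈{7}] only 7 remains possible at r5c8, so r5c8=7.
Step 29. [r9c6∈{2}] r9c6 has the single candidate 2. So r9c6=2.
Step 30. [r7c7∈{1}] r7c7's peers cover all but 1 ⇒ r7c7=1.
Step 31. [r4c5∈{3}] r4c5 has the single candidate 3. So r4c5=3.
Step 32. [r6c9∈{8}] r6c9 has the single candidate 8, so r6c9=8.
Step 33. [r9c3∈{4}] r9c3 has the single candidate 4, so r9c3=4.
Step 34. [r4c4∈{4}] only 4 remains possible at r4c4 ⇒ r4c4=4.
Step 35. [r3c8∈{5}] nothing but 5 survives at r3c8 ⇒ r3c8=5.
Step 36. [r6c6∈{6}] r6c6 has the single candidate 6, so r6c6=6.
Step 37. [r3c1∈{3}] nothing but 3 survives at r3c1. So r3c1=3.
Step 38. [r5c5∈{5}] only 5 remains possible at r5c5. So r5c5=5.
Step 39. [r8c9∈{2}] only 2 remains possible at r8c9 ⇒ r8c9=2.
Step 40. [r7c3∈{8}] r7c3 has the single candidate 8. So r7c3=8.
Step 41. [r1c8∈{6}] r1c8's peers cover all but 6. So r1c8=6.

Answer: 8 7 1 3 2 5 9 6 4 / 6 5 9 1 8 4 2 3 7 / 3 4 2 7 6 9 8 5 1 / 9 1 7 4 3 8 5 2 6 / 4 8 6 2 5 1 3 7 9 / 5 2 3 9 7 6 4 1 8 / 2 3 8 6 4 7 1 9 5 / 1 6 5 8 9 3 7 4 2 / 7 9 4 5 1 2 6 8 3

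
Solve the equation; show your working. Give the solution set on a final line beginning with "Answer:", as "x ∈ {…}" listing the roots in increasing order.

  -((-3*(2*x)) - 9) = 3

Step 1. [-((-3*(2*x)) - 9) = 3] leading − — multiply by −1, so neg: (-3*(2*x)) - 9 = -3.
Step 2. [(-3*(2*x)) - 9 = -3] the outer -9 inverts by adding 9. So sub: -3*(2*x) = 6.
Step 3. [-3*(2*x) = 6] divide by the outer -3 ⇒ div: 2*x = -2.
Step 4. [2*x = -2] LHS = 2·(…); ÷2 both sides ⇒ div: x = -1.

Answer: x ∈ {-1}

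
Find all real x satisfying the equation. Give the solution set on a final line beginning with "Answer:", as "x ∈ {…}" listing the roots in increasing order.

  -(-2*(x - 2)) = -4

Step 1. [-(-2*(x - 2)) = -4] flip signs both sides, so neg: -2*(x - 2) = 4.
Step 2. [-2*(x - 2) = 4] divide by the outer -2. So div: x - 2 = -2.
Step 3. [x - 2 = -2] peel the -2: add 2 from each side. So sub: x = 0.

Answer: x ∈ {0}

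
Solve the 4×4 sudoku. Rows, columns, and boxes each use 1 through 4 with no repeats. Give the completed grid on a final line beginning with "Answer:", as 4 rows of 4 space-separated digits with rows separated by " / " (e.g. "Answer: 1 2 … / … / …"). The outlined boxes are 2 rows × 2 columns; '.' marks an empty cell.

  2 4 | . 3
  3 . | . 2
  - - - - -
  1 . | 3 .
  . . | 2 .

Step 1. [r2c2∈{1}] r2c2's peers cover all but 1. So r2c2=1.
Step 2. [r4c1∈{4}] r4c1's peers cover all but 4. So r4c1=4.
Step 3. [r3c4∈{4}] r3c4's peers cover all but 4. So r3c4=4.
Step 4. [r4c2∈{3}] nothing but 3 survives at r4c2 ⇒ r4c2=3.
Step 5. [r1c3∈{1}] r1c3's peers cover all but 1. So r1c3=1.
Step 6. [r2c3∈{4}] r2c3 is down to just 4, so r2c3=4.
Step 7. [r4c4∈{1}] r4c4's peers cover all but 1 ⇒ r4c4=1.
Step 8. [r3c2∈{2}] only 2 remains possible at r3c2, so r3c2=2.

Answer: 2 4 1 3 / 3 1 4 2 / 1 2 3 4 / 4 3 2 1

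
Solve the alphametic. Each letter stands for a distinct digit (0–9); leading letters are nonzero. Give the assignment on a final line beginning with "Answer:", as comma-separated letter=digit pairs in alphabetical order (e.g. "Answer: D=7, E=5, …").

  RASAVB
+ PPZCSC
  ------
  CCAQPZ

Step 1. [col 1: B + C ≡ Z (mod 10)] B=9 is one option consistent with column 1 (B + C ≡ Z (mod 10), carry-in 0) — take it. So B=9.
Step 2. [col 1: B + C ≡ Z (mod 10)] several values work for Z in column 1 (B + C ≡ Z (mod 10), carry-in 0); try Z=6, so Z=6.
Step 3. [col 1: B + C ≡ Z (mod 10)] in column 1 we have B+C≡Z with carry-in 0; given B=9, Z=6 and digits 6,9 already taken and all letters distinct, that pins C to 7. So C=7.
Step 4. [col 2: V + S ≡ P (mod 10)] V=8 is one option consistent with column 2 (V + S ≡ P (mod 10), carry-in 1) — take it. So V=8.
Step 5. [col 2: V + S ≡ P (mod 10)] several values work for S in column 2 (V + S ≡ P (mod 10), carry-in 1); try S=5 ⇒ S=5.
Step 6. [col 2: V + S ≡ P (mod 10)] column 2: given V=8, S=5, carry-in 1, and digits 5,6,7,8,9 already taken and all letters distinct, V+S≡P (mod 10) forces P=4, so P=4.
Step 7. [col 3: A + C ≡ Q (mod 10)] Q=0 is one option consistent with column 3 (A + C ≡ Q (mod 10), carry-in 1) — take it. So Q=0.
Step 8. [col 3: A + C ≡ Q (mod 10)] from column 3 (C=7, Q=0, carry-in 1, digits 0,4,5,6,7,8,9 already taken and all letters distinct): A must equal 2 ⇒ A=2.
Step 9. [col 6: R + P ≡ C (mod 10)] in column 6 we have R+P≡C with carry-in 0; given P=4, C=7 and digits 0,2,4,5,6,7,8,9 already taken and all letters distinct, that pins R to 3 ⇒ R=3.

Answer: A=2, B=9, C=7, P=4, Q=0, R=3, S=5, V=8, Z=6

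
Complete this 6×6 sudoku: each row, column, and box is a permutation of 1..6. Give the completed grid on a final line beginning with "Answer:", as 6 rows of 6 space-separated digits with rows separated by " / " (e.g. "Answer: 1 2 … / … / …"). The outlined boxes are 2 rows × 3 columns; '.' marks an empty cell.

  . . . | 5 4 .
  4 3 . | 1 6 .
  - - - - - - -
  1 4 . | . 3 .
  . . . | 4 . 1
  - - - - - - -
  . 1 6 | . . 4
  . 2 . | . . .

Step 1. [r4c2∈{5,6}] across col 2, 5 lands solely at r4c2, so r4c2=5.
Step 2. [r3c3∈{2}] nothing but 2 survives at r3c3. So r3c3=2.
Step 3. [r1c1∈{2,6}] 2 has one home in col 1: r1c1, so r1c1=2.
Step 4. [r3c6∈{5,6}] row 3 places 5 nowhere but r3c6. So r3c6=5.
Step 5. [r6c3∈{3,4,5}] r6c3 is the only open cell in row 6 admitting 4, so r6c3=4.
Step 6. [r5c4∈{2,3}] col 4 places 2 nowhere but r5c4, so r5c4=2.
Step 7. [r5c1∈{3,5}] row 5 places 3 nowhere but r5c1. So r5c1=3.
Step 8. [r6c4∈{3,6}] r6c4 is the only open cell in col 4 admitting 3. So r6c4=3.
Step 9. [r6c5∈{1,5}] r6c5 is the only open cell in row 6 admitting 1 ⇒ r6c5=1.
Step 10. [r2c6∈{2}] r2c6 has the single candidate 2. So r2c6=2.
Step 11. [r4c1∈{6}] r4c1 has the single candidate 6 ⇒ r4c1=6.
Step 12. [r6c1∈{5}] r6c1 has the single candidate 5. So r6c1=5.
Step 13. [r6c6∈{6}] nothing but 6 survives at r6c6. So r6c6=6.
Step 14. [r5c5∈{5}] r5c5's peers cover all but 5. So r5c5=5.
Step 15. [r4c3∈{3}] only 3 remains possible at r4c3. So r4c3=3.
Step 16. [r4c5∈{2}] nothing but 2 survives at r4c5 ⇒ r4c5=2.
Step 17. [r3c4∈{6}] r3c4's peers cover all but 6 ⇒ r3c4=6.
Step 18. [r1c3∈{1}] r1c3 has the single candidate 1, so r1c3=1.
Step 19. [r2c3∈{5}] r2c3 has the single candidate 5. So r2c3=5.
Step 20. [r1c2∈{6}] r1c2 is down to just 6. So r1c2=6.
Step 21. [r1c6∈{3}] only 3 remains possible at r1c6. So r1c6=3.

Answer: 2 6 1 5 4 3 / 4 3 5 1 6 2 / 1 4 2 6 3 5 / 6 5 3 4 2 1 / 3 1 6 2 5 4 / 5 2 4 3 1 6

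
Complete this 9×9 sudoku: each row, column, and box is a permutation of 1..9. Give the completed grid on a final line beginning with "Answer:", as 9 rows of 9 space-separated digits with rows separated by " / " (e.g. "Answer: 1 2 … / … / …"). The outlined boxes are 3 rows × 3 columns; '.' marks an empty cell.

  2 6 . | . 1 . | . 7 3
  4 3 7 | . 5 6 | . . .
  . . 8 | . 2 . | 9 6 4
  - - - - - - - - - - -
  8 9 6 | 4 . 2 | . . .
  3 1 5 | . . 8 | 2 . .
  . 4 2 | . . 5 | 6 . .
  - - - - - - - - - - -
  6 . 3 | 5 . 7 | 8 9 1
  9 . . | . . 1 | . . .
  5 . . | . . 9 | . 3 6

Step 1. [r8c3∈{4}] nothing but 4 survives at r8c3 ⇒ r8c3=4.
Step 2. [r1c4∈{8,9}] r1c4 is the only open cell in row 1 admitting 8, so r1c4=8.
Step 3. [r6c4∈{1,3,7,9}] r6c4 is the only open cell in col 4 admitting 1, so r6c4=1.
Step 4. [r4c7∈{1,3,5,7}] r4c7 is the only open cell in col 7 admitting 3 ⇒ r4c7=3.
Step 5. [r4c5∈{7}] r4c5's peers cover all but 7 ⇒ r4c5=7.
Step 6. [r5c9∈{7,9}] row 5 places 7 nowhere but r5c9. So r5c9=7.
Step 7. [r9c4∈{2}] r9c4 is down to just 2. So r9c4=2.
Step 8. [r4c9∈{5}] nothing but 5 survives at r4c9, so r4c9=5.
Step 9. [r8c9∈{2}] nothing but 2 survives at r8c9. So r8c9=2.
Step 10. [r2c8∈{1,2,8}] 2 has one home in row 2: r2c8, so r2c8=2.
Step 11. [r6c5∈{3,9}] across row 6, 3 lands solely at r6c5. So r6c5=3.
Step 12. [r8c4∈{3,6}] in row 8, 3 fits only at r8c4, so r8c4=3.
Step 13. [r5c5∈{6,9}] r5c5 is the only open cell in col 5 admitting 9. So r5c5=9.
Step 14. [r9c7∈{4,7}] in col 7, 4 fits only at r9c7 ⇒ r9c7=4.
Step 15. [r9c5∈{8}] r9c5's peers cover all but 8. So r9c5=8.
Step 16. [r8c7∈{5,7}] across col 7, 7 lands solely at r8c7, so r8c7=7.
Step 17. [r2c9∈{8}] nothing but 8 survives at r2c9, so r2c9=8.
Step 18. [r1c6∈{4}] r1c6's peers cover all but 4. So r1c6=4.
Step 19. [r8c2∈{8}] only 8 remains possible at r8c2 ⇒ r8c2=8.
Step 20. [r7c5∈{4}] r7c5's peers cover all but 4 ⇒ r7c5=4.
Step 21. [r5c4∈{6}] r5c4's peers cover all but 6, so r5c4=6.
Step 22. [r1c7∈{5}] r1c7's peers cover all but 5, so r1c7=5.
Step 23. [r3c4∈{7}] r3c4 has the single candidate 7, so r3c4=7.
Step 24. [r8c5∈{6}] nothing but 6 survives at r8c5 ⇒ r8c5=6.
Step 25. [r9c2∈{7}] nothing but 7 survives at r9c2. So r9c2=7.
Step 26. [r3c1∈{1}] r3c1 has the single candidate 1, so r3c1=1.
Step 27. [r4c8∈{1}] nothing but 1 survives at r4c8, so r4c8=1.
Step 28. [r3c2∈{5}] r3c2 is down to just 5 ⇒ r3c2=5.
Step 29. [r2c4∈{9}] r2c4 has the single candidate 9. So r2c4=9.
Step 30. [r6c9∈{9}] only 9 remains possible at r6c9 ⇒ r6c9=9.
Step 31. [r7c2∈{2}] r7c2 has the single candidate 2 ⇒ r7c2=2.
Step 32. [r6c1∈{7}] r6c1 is down to just 7, so r6c1=7.
Step 33. [r5c8∈{4}] only 4 remains possible at r5c8, so r5c8=4.
Step 34. [r1c3∈{9}] r1c3 has the single candidate 9 ⇒ r1c3=9.
Step 35. [r3c6∈{3}] r3c6 is down to just 3. So r3c6=3.
Step 36. [r6c8∈{8}] r6c8 is down to just 8 ⇒ r6c8=8.
Step 37. [r9c3∈{1}] nothing but 1 survives at r9c3 ⇒ r9c3=1.
Step 38. [r2c7∈{1}] nothing but 1 survives at r2c7, so r2c7=1.
Step 39. [r8c8∈{5}] r8c8's peers cover all but 5. So r8c8=5.

Answer: 2 6 9 8 1 4 5 7 3 / 4 3 7 9 5 6 1 2 8 / 1 5 8 7 2 3 9 6 4 / 8 9 6 4 7 2 3 1 5 / 3 1 5 6 9 8 2 4 7 / 7 4 2 1 3 5 6 8 9 / 6 2 3 5 4 7 8 9 1 / 9 8 4 3 6 1 7 5 2 / 5 7 1 2 8 9 4 3 6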